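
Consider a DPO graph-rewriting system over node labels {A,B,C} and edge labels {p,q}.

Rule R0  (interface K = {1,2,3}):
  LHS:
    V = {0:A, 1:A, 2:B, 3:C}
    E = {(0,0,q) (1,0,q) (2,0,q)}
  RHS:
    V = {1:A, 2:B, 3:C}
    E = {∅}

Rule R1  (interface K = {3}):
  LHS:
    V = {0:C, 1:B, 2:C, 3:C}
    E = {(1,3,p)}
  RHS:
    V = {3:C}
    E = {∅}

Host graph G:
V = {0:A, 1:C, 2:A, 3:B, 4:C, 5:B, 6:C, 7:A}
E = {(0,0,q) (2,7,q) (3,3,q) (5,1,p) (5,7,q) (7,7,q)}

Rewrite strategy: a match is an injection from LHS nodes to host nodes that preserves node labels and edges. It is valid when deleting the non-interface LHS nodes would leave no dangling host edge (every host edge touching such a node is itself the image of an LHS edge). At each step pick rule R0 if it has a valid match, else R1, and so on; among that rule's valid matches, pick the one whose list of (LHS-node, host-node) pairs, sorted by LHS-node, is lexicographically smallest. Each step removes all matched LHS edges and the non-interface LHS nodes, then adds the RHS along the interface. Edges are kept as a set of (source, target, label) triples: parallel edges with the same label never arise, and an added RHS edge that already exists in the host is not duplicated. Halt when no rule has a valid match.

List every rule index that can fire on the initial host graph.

Answer: [R0]

Derivation:
R0: 3 valid matches — {0↦7, 1↦2, 2↦5, 3↦1}, {0↦7, 1↦2, 2↦5, 3↦4}, {0↦7, 1↦2, 2↦5, 3↦6}
R1: no valid match — 2 raw matches, all fail dangling condition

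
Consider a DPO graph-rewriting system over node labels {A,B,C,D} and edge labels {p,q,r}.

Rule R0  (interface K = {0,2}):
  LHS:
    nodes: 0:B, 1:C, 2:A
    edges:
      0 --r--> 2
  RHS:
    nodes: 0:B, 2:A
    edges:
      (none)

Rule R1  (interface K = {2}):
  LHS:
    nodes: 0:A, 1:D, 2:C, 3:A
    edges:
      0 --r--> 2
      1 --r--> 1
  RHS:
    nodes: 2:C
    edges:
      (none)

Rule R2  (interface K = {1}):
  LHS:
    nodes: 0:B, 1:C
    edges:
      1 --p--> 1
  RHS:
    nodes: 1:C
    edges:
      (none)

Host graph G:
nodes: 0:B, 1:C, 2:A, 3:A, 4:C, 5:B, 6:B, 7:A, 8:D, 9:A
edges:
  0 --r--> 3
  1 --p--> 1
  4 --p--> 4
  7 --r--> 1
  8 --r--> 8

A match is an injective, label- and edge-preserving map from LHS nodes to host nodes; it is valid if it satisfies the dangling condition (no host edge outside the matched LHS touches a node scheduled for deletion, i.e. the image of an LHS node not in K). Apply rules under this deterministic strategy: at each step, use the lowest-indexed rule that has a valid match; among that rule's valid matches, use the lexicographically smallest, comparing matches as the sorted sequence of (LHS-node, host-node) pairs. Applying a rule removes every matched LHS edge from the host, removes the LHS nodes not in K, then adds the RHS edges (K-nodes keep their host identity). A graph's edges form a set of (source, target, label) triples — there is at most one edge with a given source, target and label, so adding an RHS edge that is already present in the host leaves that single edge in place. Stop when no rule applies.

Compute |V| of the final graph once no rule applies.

start.  V:10 E:5  edges: 0-r->3 1-p->1 4-p->4 7-r->1 8-r->8
1. fire R1 via {0↦7, 1↦8, 2↦1, 3↦2}  →  V:7 E:3  edges: 0-r->3 1-p->1 4-p->4
2. fire R2 via {0↦5, 1↦1}  →  V:6 E:2  edges: 0-r->3 4-p->4
3. fire R0 via {0↦0, 1↦1, 2↦3}  →  V:5 E:1  edges: 4-p->4
4. fire R2 via {0↦0, 1↦4}  →  V:4 E:0  edges: ∅
final graph: no rule applies after step 4
NF nodes: {3:A, 4:C, 6:B, 9:A}

Answer: 4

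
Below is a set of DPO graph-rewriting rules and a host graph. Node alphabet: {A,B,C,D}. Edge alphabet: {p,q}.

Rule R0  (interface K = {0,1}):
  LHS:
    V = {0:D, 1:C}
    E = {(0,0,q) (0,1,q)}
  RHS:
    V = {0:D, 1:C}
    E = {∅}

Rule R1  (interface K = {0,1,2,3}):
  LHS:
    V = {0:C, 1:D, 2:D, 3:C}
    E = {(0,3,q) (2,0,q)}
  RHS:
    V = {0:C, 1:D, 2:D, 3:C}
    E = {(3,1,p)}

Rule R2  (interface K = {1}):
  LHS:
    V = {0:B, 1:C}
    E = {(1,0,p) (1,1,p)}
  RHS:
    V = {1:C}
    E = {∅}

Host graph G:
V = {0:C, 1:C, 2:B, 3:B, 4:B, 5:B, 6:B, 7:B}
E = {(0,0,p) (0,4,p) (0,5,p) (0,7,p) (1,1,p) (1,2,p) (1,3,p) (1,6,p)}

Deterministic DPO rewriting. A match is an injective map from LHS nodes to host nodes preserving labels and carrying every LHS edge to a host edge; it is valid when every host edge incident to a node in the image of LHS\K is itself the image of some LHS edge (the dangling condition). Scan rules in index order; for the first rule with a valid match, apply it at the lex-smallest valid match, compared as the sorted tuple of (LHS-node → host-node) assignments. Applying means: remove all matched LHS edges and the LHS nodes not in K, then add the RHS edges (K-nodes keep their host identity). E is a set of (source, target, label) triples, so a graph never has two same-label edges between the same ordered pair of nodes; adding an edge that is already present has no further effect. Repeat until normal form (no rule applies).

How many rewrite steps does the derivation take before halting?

initial: |V|=8 |E|=8  E = 0-p->0 0-p->4 0-p->5 0-p->7 1-p->1 1-p->2 1-p->3 1-p->6
step 1: apply R2 at {0↦2, 1↦1}  → |V|=7 |E|=6  E = 0-p->0 0-p->4 0-p->5 0-p->7 1-p->3 1-p->6
step 2: apply R2 at {0↦4, 1↦0}  → |V|=6 |E|=4  E = 0-p->5 0-p->7 1-p->3 1-p->6
final graph: no rule applies after step 2

Answer: 2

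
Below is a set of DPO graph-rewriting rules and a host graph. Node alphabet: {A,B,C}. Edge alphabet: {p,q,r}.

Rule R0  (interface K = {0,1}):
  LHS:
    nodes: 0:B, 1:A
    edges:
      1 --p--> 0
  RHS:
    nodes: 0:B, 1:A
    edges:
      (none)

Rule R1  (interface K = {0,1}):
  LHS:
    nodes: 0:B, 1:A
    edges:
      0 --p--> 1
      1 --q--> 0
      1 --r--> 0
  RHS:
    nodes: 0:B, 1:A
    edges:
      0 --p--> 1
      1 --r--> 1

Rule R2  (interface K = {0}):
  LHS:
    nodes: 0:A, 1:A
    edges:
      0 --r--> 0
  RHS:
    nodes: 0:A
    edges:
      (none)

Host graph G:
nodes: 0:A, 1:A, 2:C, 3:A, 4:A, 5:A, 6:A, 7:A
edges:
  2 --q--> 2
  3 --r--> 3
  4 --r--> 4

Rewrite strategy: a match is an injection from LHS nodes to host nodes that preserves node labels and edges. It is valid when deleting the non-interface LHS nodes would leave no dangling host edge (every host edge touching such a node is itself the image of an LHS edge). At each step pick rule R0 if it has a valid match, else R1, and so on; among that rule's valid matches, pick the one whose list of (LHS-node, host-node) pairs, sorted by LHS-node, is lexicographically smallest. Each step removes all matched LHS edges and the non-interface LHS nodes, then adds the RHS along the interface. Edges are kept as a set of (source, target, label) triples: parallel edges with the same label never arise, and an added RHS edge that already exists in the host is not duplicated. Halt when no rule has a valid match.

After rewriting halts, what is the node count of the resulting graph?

Answer: 6

Steps:
start.  V:8 E:3  edges: 2-q->2 3-r->3 4-r->4
1. fire R2 via {0↦3, 1↦0}  →  V:7 E:2  edges: 2-q->2 4-r->4
2. fire R2 via {0↦4, 1↦1}  →  V:6 E:1  edges: 2-q->2
final graph: no rule applies after step 2
NF nodes: {2:C, 3:A, 4:A, 5:A, 6:A, 7:A}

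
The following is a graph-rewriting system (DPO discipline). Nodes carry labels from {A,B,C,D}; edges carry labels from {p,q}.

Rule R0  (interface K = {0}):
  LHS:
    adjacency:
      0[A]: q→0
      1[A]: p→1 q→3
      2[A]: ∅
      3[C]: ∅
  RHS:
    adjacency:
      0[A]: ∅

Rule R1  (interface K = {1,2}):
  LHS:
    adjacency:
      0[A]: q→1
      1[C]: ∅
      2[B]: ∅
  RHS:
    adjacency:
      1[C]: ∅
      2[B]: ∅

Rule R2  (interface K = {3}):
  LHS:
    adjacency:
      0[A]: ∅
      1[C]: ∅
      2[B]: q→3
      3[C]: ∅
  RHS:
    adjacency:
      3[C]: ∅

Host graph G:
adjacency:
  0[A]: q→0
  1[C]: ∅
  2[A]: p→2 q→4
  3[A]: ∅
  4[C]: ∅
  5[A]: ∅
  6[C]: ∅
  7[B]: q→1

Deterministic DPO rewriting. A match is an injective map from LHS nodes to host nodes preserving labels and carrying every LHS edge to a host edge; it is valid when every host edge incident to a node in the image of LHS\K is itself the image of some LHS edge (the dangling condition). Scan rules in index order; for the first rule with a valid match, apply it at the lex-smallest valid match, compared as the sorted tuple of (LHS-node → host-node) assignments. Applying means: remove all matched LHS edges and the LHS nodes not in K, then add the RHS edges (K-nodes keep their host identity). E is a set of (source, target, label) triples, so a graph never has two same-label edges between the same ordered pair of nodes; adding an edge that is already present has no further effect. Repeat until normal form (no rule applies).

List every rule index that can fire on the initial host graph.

R0: 2 valid matches — {0↦0, 1↦2, 2↦3, 3↦4}, {0↦0, 1↦2, 2↦5, 3↦4}
R1: no valid match — 1 raw match, all fail dangling condition
R2: 2 valid matches — {0↦3, 1↦6, 2↦7, 3↦1}, {0↦5, 1↦6, 2↦7, 3↦1}

Answer: [R0,R2]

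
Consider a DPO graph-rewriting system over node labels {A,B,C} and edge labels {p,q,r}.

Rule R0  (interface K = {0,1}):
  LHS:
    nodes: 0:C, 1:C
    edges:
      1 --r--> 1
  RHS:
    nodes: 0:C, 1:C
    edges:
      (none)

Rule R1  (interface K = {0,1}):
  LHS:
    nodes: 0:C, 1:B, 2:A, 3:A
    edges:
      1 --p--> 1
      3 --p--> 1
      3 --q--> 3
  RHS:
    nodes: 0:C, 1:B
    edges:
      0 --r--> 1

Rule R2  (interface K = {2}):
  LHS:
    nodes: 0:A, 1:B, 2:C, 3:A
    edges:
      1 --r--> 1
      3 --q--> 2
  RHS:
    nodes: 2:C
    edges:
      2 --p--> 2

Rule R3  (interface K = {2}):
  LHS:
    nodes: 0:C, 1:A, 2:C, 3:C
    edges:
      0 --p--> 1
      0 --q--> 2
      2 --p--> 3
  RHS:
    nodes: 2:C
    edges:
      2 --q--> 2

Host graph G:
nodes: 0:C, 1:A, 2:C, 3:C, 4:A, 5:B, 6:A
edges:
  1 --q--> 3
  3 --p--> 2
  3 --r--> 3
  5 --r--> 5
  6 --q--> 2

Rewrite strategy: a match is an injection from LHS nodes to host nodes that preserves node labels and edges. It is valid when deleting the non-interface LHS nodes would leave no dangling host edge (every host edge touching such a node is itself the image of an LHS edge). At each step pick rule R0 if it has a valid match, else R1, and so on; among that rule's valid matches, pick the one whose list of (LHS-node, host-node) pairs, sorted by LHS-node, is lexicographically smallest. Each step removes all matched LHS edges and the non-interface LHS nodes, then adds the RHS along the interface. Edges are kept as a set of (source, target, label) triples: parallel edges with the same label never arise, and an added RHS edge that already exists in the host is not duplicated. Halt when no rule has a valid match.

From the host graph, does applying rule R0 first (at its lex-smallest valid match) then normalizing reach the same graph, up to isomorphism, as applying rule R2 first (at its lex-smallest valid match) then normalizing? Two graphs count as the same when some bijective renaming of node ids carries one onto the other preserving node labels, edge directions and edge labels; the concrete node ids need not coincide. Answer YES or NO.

branch R0-first: apply at {0↦0, 1↦3} → |E|=4, then 1 more step(s) → NF |V|=4 |E|=3 V={0:C, 1:A, 2:C, 3:C} E=1-q->3 2-p->2 3-p->2
branch R2-first: apply at {0↦4, 1↦5, 2↦2, 3↦6} → |E|=4, then 1 more step(s) → NF |V|=4 |E|=3 V={0:C, 1:A, 2:C, 3:C} E=1-q->3 2-p->2 3-p->2
graphs isomorphic (equal up to label-preserving node renaming)

Answer: YES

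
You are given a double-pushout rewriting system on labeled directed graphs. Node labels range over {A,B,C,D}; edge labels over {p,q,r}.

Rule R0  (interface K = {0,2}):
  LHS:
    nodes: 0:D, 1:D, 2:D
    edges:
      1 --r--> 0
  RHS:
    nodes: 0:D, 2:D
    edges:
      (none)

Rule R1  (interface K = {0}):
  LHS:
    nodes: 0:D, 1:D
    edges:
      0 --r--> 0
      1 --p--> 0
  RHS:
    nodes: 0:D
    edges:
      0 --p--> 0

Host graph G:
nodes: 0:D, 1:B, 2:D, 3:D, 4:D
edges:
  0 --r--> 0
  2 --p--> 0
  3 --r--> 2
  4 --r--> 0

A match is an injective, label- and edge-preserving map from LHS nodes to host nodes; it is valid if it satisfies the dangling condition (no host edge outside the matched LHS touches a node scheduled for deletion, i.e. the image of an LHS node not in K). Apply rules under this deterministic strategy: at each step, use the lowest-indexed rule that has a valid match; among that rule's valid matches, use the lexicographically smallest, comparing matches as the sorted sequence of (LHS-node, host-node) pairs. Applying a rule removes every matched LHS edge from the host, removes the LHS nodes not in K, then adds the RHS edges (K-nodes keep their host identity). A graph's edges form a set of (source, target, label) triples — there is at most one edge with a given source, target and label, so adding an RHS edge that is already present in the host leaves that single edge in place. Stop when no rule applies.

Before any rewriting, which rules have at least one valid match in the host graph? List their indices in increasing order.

Answer: [R0]

Rewrite trace:
R0: 4 valid matches — {0↦0, 1↦4, 2↦2}, {0↦0, 1↦4, 2↦3}, {0↦2, 1↦3, 2↦0} (+1 more)
R1: no valid match — 1 raw match, all fail dangling condition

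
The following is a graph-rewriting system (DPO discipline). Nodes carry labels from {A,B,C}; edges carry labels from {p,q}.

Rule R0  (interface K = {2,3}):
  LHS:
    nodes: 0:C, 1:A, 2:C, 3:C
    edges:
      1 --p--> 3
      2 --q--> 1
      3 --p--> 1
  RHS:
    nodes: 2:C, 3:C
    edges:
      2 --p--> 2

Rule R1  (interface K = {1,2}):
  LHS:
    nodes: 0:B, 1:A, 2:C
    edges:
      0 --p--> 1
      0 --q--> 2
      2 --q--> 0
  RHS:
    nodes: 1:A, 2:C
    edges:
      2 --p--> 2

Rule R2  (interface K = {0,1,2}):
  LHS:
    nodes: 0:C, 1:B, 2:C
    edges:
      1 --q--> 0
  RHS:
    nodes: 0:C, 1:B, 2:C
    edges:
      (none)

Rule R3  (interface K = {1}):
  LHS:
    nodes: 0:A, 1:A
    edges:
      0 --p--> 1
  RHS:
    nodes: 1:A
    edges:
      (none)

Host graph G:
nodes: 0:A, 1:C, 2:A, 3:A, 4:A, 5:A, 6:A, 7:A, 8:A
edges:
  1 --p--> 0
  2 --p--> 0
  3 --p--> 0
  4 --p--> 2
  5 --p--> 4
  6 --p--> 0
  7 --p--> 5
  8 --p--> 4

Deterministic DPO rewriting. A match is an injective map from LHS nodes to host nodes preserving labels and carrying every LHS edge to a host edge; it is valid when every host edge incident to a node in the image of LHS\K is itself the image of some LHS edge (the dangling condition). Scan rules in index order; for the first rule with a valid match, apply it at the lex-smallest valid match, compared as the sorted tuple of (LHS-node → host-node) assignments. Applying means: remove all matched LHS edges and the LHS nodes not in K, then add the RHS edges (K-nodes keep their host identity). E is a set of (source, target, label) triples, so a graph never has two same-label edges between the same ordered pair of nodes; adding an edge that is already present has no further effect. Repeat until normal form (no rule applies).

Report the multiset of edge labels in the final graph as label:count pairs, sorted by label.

Answer: p:1

Derivation:
initial: |V|=9 |E|=8  E = 1-p->0 2-p->0 3-p->0 4-p->2 5-p->4 6-p->0 7-p->5 8-p->4
step 1: apply R3 at {0↦3, 1↦0}  → |V|=8 |E|=7  E = 1-p->0 2-p->0 4-p->2 5-p->4 6-p->0 7-p->5 8-p->4
step 2: apply R3 at {0↦6, 1↦0}  → |V|=7 |E|=6  E = 1-p->0 2-p->0 4-p->2 5-p->4 7-p->5 8-p->4
step 3: apply R3 at {0↦7, 1↦5}  → |V|=6 |E|=5  E = 1-p->0 2-p->0 4-p->2 5-p->4 8-p->4
step 4: apply R3 at {0↦5, 1↦4}  → |V|=5 |E|=4  E = 1-p->0 2-p->0 4-p->2 8-p->4
step 5: apply R3 at {0↦8, 1↦4}  → |V|=4 |E|=3  E = 1-p->0 2-p->0 4-p->2
step 6: apply R3 at {0↦4, 1↦2}  → |V|=3 |E|=2  E = 1-p->0 2-p->0
step 7: apply R3 at {0↦2, 1↦0}  → |V|=2 |E|=1  E = 1-p->0
final graph: no rule applies after step 7
NF edges: [(1, 0, 'p')]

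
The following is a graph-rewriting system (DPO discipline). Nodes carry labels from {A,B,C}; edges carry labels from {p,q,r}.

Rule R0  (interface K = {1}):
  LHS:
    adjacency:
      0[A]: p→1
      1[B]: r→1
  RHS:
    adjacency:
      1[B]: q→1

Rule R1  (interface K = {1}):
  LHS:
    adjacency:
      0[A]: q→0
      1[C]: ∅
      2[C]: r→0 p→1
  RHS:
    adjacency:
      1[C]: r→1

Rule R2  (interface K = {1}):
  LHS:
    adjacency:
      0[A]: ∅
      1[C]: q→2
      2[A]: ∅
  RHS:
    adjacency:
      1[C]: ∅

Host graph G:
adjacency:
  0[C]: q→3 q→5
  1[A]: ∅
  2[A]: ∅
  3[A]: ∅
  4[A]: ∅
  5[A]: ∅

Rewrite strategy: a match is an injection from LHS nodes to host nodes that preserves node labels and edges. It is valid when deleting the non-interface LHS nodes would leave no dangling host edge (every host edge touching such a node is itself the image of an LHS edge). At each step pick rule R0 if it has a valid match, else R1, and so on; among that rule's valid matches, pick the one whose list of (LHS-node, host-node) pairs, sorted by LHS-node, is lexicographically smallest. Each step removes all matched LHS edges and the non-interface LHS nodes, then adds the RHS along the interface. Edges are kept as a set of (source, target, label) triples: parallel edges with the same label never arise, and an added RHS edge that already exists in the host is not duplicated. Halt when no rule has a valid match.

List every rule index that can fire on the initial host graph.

Answer: [R2]

Derivation:
R0: no valid match — LHS pattern not found
R1: no valid match — LHS pattern not found
R2: 6 valid matches — {0↦1, 1↦0, 2↦3}, {0↦1, 1↦0, 2↦5}, {0↦2, 1↦0, 2↦3} (+3 more)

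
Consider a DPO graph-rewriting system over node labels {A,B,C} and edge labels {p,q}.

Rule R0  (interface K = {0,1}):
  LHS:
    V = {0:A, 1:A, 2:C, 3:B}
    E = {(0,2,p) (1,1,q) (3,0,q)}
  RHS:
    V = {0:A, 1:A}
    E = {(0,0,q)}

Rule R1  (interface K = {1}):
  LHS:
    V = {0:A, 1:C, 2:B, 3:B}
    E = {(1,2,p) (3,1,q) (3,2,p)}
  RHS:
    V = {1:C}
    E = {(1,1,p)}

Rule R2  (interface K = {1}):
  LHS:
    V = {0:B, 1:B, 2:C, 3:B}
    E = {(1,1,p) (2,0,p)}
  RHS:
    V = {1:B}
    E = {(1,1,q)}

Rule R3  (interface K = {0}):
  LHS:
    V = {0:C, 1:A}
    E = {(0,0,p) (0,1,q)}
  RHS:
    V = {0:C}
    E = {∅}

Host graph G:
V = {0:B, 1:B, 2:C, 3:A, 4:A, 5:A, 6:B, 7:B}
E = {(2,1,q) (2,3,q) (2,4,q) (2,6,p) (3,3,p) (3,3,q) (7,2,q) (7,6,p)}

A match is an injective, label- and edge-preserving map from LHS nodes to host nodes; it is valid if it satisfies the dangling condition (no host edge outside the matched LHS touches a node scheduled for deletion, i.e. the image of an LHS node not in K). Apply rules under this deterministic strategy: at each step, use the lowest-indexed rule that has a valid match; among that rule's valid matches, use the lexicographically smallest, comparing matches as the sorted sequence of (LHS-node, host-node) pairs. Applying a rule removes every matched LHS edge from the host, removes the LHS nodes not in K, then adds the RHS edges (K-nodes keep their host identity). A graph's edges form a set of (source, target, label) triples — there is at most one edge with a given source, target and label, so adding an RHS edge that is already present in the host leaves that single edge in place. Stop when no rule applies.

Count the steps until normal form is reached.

Answer: 2

Steps:
initial: |V|=8 |E|=8  E = 2-q->1 2-q->3 2-q->4 2-p->6 3-p->3 3-q->3 7-q->2 7-p->6
step 1: apply R1 at {0↦5, 1↦2, 2↦6, 3↦7}  → |V|=5 |E|=6  E = 2-q->1 2-p->2 2-q->3 2-q->4 3-p->3 3-q->3
step 2: apply R3 at {0↦2, 1↦4}  → |V|=4 |E|=4  E = 2-q->1 2-q->3 3-p->3 3-q->3
halt: no rule applies after step 2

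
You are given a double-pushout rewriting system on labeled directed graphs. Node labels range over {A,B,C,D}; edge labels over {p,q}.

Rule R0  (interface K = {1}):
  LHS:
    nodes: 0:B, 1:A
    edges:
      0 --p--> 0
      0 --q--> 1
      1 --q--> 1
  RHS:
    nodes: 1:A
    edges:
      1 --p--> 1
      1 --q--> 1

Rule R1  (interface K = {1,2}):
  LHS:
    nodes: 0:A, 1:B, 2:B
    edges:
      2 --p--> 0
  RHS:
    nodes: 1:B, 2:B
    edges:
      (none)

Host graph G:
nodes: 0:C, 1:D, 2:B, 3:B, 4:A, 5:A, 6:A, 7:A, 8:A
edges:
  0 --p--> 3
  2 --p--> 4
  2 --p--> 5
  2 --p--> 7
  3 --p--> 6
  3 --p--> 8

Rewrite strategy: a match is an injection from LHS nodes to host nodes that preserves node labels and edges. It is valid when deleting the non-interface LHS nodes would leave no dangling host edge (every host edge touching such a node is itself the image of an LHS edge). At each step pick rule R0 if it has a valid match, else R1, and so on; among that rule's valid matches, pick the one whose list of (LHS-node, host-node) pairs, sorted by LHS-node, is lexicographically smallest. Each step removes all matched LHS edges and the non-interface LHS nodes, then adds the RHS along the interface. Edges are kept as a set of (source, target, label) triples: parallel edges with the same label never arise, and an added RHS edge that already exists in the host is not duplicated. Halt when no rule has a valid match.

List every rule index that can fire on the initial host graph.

Answer: [R1]

Derivation:
R0: no valid match — LHS pattern not found
R1: 5 valid matches — {0↦4, 1↦3, 2↦2}, {0↦5, 1↦3, 2↦2}, {0↦6, 1↦2, 2↦3} (+2 more)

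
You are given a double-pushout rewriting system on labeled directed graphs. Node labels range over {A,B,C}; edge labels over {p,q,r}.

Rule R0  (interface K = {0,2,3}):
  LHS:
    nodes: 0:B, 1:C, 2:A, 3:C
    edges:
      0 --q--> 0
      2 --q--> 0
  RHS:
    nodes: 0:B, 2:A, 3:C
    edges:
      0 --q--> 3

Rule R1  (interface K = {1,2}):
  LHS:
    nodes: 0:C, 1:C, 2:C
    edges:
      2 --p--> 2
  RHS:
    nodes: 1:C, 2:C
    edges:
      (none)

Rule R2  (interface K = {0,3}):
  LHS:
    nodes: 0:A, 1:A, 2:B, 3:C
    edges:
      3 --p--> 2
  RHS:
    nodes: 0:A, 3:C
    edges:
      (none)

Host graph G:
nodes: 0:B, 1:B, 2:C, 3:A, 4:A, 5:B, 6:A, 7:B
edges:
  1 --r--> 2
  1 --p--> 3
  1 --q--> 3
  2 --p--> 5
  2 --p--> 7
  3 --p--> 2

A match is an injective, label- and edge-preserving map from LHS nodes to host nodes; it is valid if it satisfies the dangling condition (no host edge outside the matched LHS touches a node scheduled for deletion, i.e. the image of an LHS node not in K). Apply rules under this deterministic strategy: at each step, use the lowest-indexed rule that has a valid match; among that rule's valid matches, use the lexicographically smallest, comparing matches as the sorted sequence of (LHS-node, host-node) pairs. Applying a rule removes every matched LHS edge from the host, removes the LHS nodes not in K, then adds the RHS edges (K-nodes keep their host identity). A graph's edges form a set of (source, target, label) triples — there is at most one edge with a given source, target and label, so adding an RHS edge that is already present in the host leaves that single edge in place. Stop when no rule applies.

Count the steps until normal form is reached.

Answer: 2

Rewrite trace:
[0] host  ⇒  8 nodes, 6 edges  {1-r->2 1-p->3 1-q->3 2-p->5 2-p->7 3-p->2}
[1] R2 @ {0↦3, 1↦4, 2↦5, 3↦2}  ⇒  6 nodes, 5 edges  {1-r->2 1-p->3 1-q->3 2-p->7 3-p->2}
[2] R2 @ {0↦3, 1↦6, 2↦7, 3↦2}  ⇒  4 nodes, 4 edges  {1-r->2 1-p->3 1-q->3 3-p->2}
halt: no rule applies after step 2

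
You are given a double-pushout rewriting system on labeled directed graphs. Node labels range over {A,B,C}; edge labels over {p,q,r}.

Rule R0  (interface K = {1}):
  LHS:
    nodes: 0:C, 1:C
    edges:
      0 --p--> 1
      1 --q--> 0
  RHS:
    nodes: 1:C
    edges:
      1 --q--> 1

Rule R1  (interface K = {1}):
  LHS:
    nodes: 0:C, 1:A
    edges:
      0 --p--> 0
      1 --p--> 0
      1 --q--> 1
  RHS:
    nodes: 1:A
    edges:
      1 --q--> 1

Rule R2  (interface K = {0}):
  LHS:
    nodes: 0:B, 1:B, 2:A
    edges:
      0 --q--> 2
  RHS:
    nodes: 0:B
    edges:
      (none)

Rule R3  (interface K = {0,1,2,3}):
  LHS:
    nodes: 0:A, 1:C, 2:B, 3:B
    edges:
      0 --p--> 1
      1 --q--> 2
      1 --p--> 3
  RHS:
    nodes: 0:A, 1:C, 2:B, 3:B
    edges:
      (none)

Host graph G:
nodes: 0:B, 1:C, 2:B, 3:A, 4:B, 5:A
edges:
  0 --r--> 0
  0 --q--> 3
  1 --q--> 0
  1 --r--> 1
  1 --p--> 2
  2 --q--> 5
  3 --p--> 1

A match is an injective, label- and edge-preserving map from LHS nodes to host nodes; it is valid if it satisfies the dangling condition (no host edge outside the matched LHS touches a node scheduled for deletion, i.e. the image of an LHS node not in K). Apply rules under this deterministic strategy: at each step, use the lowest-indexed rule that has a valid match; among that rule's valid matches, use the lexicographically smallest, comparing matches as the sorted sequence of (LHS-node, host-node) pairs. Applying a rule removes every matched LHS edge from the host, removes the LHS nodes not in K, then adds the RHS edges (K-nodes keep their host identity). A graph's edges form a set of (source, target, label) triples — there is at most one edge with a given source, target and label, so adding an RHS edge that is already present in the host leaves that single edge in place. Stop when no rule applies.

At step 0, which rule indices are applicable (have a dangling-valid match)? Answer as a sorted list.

R0: no valid match — LHS pattern not found
R1: no valid match — LHS pattern not found
R2: 1 valid match — {0↦2, 1↦4, 2↦5}
R3: 1 valid match — {0↦3, 1↦1, 2↦0, 3↦2}

Answer: [R2,R3]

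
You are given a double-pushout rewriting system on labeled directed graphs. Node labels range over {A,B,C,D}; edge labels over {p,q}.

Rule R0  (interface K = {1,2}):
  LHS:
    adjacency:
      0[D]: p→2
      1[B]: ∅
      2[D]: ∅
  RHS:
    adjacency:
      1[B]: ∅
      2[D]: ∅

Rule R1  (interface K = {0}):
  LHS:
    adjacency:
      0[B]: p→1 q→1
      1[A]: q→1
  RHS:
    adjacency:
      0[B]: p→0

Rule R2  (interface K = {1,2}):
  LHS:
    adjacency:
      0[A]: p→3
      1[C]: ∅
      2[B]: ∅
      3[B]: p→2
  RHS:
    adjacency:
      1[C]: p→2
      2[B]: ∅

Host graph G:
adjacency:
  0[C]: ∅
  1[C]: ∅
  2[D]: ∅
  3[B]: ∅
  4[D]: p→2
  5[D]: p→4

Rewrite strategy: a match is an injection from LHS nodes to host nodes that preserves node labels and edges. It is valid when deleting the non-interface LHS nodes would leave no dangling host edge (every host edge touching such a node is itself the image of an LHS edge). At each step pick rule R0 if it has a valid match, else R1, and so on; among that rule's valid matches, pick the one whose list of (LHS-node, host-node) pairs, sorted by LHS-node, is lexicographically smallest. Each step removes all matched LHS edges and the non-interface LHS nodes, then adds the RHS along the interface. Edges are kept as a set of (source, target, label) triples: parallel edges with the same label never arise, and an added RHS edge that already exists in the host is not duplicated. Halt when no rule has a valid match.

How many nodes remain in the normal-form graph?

Answer: 4

Derivation:
initial: |V|=6 |E|=2  E = 4-p->2 5-p->4
step 1: apply R0 at {0↦5, 1↦3, 2↦4}  → |V|=5 |E|=1  E = 4-p->2
step 2: apply R0 at {0↦4, 1↦3, 2↦2}  → |V|=4 |E|=0  E = ∅
final graph: no rule applies after step 2
NF nodes: {0:C, 1:C, 2:D, 3:B}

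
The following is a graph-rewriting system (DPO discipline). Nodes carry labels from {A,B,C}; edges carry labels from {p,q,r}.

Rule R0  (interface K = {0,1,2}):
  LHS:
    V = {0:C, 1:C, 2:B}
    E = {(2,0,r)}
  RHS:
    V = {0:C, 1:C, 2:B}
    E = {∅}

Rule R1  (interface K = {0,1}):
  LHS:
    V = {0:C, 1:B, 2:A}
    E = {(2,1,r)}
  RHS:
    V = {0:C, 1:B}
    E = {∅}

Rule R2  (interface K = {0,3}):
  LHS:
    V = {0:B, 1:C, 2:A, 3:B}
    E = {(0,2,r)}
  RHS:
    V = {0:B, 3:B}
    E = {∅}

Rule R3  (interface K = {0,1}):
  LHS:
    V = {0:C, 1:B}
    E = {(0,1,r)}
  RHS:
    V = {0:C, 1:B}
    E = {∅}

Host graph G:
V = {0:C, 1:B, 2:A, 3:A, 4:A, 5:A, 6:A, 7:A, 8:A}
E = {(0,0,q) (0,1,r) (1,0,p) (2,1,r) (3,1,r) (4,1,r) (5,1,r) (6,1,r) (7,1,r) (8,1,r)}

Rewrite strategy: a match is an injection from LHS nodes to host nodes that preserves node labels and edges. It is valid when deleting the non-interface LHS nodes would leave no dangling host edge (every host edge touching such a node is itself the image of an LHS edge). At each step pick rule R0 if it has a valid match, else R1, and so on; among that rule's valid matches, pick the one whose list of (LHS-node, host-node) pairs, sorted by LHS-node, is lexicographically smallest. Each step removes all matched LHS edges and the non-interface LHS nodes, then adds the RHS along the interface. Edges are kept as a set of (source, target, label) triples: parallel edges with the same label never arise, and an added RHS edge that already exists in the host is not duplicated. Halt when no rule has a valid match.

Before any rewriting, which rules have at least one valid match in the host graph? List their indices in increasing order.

Answer: [R1,R3]

Derivation:
R0: no valid match — LHS pattern not found
R1: 7 valid matches — {0↦0, 1↦1, 2↦2}, {0↦0, 1↦1, 2↦3}, {0↦0, 1↦1, 2↦4} (+4 more)
R2: no valid match — LHS pattern not found
R3: 1 valid match — {0↦0, 1↦1}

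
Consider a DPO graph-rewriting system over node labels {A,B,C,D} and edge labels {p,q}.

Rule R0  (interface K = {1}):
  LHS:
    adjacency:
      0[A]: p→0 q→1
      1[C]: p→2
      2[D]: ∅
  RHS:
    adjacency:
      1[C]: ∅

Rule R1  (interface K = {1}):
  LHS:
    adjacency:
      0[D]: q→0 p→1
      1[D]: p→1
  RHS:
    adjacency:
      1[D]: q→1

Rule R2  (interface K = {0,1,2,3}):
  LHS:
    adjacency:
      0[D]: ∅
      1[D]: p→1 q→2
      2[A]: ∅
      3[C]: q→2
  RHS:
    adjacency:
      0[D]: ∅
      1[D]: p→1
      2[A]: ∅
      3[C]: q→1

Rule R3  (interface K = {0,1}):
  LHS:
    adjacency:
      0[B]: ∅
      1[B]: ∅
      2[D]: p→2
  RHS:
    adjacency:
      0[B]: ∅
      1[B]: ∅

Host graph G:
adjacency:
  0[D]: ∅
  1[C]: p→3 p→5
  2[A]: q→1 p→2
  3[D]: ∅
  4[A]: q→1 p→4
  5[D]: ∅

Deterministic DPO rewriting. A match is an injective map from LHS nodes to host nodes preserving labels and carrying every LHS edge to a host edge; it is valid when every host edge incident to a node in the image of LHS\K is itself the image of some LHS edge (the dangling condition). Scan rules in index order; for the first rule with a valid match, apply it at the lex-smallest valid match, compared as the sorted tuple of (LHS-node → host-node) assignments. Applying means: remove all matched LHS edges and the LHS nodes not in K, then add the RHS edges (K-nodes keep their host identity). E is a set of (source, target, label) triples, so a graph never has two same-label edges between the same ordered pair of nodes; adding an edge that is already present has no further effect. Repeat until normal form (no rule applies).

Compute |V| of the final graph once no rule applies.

Answer: 2

Steps:
start.  V:6 E:6  edges: 1-p->3 1-p->5 2-q->1 2-p->2 4-q->1 4-p->4
1. fire R0 via {0↦2, 1↦1, 2↦3}  →  V:4 E:3  edges: 1-p->5 4-q->1 4-p->4
2. fire R0 via {0↦4, 1↦1, 2↦5}  →  V:2 E:0  edges: ∅
normal form: no rule applies after step 2
NF nodes: {0:D, 1:C}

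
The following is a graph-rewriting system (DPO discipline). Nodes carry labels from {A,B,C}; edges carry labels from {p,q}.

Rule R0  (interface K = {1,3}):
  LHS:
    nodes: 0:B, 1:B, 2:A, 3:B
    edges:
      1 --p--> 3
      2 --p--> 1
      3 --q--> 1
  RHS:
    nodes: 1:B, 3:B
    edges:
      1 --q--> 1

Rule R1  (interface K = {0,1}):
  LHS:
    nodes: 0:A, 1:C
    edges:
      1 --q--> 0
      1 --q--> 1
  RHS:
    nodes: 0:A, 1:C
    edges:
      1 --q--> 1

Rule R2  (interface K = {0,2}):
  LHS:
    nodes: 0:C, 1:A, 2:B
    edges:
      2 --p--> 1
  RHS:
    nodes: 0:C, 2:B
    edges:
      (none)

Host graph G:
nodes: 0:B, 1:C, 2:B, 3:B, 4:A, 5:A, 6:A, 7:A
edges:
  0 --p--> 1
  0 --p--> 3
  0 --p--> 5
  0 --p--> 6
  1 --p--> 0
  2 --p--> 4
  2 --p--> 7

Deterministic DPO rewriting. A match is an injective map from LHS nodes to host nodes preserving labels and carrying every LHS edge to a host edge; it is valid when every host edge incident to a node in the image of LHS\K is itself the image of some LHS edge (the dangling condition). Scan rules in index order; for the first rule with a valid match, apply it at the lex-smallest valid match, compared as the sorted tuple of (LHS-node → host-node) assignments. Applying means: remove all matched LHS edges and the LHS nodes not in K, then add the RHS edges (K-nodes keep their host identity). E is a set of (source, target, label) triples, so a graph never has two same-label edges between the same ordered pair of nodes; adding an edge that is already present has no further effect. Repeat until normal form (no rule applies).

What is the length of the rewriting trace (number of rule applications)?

[0] host  ⇒  8 nodes, 7 edges  {0-p->1 0-p->3 0-p->5 0-p->6 1-p->0 2-p->4 2-p->7}
[1] R2 @ {0↦1, 1↦4, 2↦2}  ⇒  7 nodes, 6 edges  {0-p->1 0-p->3 0-p->5 0-p->6 1-p->0 2-p->7}
[2] R2 @ {0↦1, 1↦5, 2↦0}  ⇒  6 nodes, 5 edges  {0-p->1 0-p->3 0-p->6 1-p->0 2-p->7}
[3] R2 @ {0↦1, 1↦6, 2↦0}  ⇒  5 nodes, 4 edges  {0-p->1 0-p->3 1-p->0 2-p->7}
[4] R2 @ {0↦1, 1↦7, 2↦2}  ⇒  4 nodes, 3 edges  {0-p->1 0-p->3 1-p->0}
halt: no rule applies after step 4

Answer: 4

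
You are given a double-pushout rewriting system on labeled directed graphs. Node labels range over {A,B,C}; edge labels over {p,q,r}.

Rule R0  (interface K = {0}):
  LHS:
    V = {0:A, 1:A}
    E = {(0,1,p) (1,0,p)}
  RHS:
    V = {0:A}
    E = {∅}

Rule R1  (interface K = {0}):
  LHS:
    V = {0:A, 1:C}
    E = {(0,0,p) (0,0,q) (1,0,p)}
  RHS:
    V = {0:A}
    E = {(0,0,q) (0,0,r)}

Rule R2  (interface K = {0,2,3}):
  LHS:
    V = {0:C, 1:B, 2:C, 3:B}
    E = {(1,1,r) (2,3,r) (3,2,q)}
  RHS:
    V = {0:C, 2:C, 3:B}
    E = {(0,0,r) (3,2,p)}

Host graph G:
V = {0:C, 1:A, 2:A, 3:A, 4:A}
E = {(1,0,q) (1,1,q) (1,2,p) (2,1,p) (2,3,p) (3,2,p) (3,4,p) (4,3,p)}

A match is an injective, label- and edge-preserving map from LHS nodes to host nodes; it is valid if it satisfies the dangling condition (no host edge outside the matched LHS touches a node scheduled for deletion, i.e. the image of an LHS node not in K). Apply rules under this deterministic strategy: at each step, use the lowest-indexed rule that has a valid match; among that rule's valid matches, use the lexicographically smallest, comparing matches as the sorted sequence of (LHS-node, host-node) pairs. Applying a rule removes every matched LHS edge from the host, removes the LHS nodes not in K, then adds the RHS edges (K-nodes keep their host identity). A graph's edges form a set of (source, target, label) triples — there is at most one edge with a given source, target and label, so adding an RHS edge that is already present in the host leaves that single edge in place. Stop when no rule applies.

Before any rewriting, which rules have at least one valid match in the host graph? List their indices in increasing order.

Answer: [R0]

Rewrite trace:
R0: 1 valid match — {0↦3, 1↦4}
R1: no valid match — LHS pattern not found
R2: no valid match — LHS pattern not found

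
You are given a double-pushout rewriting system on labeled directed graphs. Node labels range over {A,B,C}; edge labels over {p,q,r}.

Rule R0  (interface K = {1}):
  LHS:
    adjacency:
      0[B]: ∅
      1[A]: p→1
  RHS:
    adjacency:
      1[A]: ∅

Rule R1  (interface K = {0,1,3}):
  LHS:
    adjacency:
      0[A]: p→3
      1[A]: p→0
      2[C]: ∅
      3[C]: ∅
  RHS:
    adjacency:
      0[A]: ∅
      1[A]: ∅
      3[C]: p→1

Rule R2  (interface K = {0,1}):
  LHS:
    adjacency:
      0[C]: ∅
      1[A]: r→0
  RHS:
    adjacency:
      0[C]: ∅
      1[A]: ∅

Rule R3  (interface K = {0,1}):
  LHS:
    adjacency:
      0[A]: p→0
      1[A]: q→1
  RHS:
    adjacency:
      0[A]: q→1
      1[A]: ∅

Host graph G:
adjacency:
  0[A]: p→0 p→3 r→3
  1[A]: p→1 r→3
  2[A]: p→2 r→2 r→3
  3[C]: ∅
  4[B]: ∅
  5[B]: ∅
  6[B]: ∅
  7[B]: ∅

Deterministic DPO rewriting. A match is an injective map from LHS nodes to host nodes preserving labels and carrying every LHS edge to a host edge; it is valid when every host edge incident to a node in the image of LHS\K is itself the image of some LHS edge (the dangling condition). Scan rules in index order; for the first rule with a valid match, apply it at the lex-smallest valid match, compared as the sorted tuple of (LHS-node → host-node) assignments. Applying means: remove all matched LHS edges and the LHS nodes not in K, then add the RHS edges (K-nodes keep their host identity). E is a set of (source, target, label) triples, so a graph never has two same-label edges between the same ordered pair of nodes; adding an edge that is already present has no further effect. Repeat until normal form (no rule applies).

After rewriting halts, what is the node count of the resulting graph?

[0] host  ⇒  8 nodes, 8 edges  {0-p->0 0-p->3 0-r->3 1-p->1 1-r->3 2-p->2 2-r->2 2-r->3}
[1] R0 @ {0↦4, 1↦0}  ⇒  7 nodes, 7 edges  {0-p->3 0-r->3 1-p->1 1-r->3 2-p->2 2-r->2 2-r->3}
[2] R0 @ {0↦5, 1↦1}  ⇒  6 nodes, 6 edges  {0-p->3 0-r->3 1-r->3 2-p->2 2-r->2 2-r->3}
[3] R0 @ {0↦6, 1↦2}  ⇒  5 nodes, 5 edges  {0-p->3 0-r->3 1-r->3 2-r->2 2-r->3}
[4] R2 @ {0↦3, 1↦0}  ⇒  5 nodes, 4 edges  {0-p->3 1-r->3 2-r->2 2-r->3}
[5] R2 @ {0↦3, 1↦1}  ⇒  5 nodes, 3 edges  {0-p->3 2-r->2 2-r->3}
[6] R2 @ {0↦3, 1↦2}  ⇒  5 nodes, 2 edges  {0-p->3 2-r->2}
normal form: no rule applies after step 6
NF nodes: {0:A, 1:A, 2:A, 3:C, 7:B}

Answer: 5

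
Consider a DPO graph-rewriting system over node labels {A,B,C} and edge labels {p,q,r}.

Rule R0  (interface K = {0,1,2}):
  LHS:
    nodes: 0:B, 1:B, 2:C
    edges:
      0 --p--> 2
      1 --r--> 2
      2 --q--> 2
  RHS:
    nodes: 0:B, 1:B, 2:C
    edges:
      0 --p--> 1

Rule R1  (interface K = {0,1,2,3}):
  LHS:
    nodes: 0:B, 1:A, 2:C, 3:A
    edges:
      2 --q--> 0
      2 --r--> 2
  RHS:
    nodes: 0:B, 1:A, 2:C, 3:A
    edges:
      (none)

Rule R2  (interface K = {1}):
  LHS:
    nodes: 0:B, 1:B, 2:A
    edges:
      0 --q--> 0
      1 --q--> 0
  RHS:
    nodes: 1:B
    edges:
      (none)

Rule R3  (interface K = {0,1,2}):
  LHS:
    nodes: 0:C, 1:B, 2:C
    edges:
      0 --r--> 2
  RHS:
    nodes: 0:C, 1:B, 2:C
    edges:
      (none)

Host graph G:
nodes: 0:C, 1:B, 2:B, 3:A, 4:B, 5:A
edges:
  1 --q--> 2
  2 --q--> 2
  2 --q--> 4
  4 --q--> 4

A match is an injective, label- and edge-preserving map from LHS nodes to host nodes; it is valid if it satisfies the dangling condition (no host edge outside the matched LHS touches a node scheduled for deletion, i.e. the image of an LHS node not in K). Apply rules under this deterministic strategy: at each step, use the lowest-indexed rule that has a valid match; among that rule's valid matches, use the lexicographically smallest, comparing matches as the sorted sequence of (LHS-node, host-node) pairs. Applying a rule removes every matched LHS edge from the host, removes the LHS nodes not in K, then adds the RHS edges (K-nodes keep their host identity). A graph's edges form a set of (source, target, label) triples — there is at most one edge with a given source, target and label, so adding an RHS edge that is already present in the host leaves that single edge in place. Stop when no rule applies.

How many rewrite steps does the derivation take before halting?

Answer: 2

Steps:
[0] host  ⇒  6 nodes, 4 edges  {1-q->2 2-q->2 2-q->4 4-q->4}
[1] R2 @ {0↦4, 1↦2, 2↦3}  ⇒  4 nodes, 2 edges  {1-q->2 2-q->2}
[2] R2 @ {0↦2, 1↦1, 2↦5}  ⇒  2 nodes, 0 edges  {∅}
halt: no rule applies after step 2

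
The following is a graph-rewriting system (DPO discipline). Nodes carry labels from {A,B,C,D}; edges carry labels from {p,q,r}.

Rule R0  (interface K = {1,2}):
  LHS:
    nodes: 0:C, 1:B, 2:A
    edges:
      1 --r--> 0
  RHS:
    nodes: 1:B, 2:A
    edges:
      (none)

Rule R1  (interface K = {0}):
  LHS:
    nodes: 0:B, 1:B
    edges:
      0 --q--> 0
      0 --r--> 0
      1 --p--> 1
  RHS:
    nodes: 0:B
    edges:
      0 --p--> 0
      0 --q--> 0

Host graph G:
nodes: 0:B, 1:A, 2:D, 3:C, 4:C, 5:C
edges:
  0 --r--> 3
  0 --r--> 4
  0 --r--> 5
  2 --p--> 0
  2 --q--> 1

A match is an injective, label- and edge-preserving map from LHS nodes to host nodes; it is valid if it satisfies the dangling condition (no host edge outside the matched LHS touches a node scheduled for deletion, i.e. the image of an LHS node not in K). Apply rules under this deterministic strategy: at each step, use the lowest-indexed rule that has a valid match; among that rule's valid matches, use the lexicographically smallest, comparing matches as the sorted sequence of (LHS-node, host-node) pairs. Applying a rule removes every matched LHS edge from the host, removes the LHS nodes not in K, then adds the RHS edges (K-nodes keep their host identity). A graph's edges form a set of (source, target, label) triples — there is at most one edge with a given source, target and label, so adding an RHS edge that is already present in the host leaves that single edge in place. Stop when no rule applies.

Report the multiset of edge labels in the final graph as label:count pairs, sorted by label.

initial: |V|=6 |E|=5  E = 0-r->3 0-r->4 0-r->5 2-p->0 2-q->1
step 1: apply R0 at {0↦3, 1↦0, 2↦1}  → |V|=5 |E|=4  E = 0-r->4 0-r->5 2-p->0 2-q->1
step 2: apply R0 at {0↦4, 1↦0, 2↦1}  → |V|=4 |E|=3  E = 0-r->5 2-p->0 2-q->1
step 3: apply R0 at {0↦5, 1↦0, 2↦1}  → |V|=3 |E|=2  E = 2-p->0 2-q->1
final graph: no rule applies after step 3
NF edges: [(2, 0, 'p'), (2, 1, 'q')]

Answer: p:1 q:1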